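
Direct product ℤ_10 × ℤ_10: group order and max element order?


|ℤ_10 × ℤ_10| = 10 × 10 = 100
Max element order = lcm(10,10) = 10
Cyclic? No (gcd=10)

|ℤ_10×ℤ_10| = 100, max element order = 10


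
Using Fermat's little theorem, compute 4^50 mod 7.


Fermat's little theorem: if p is prime and gcd(a,p)=1, then a^(p-1) ≡ 1 (mod p)
p = 7 is prime, gcd(4,7) = 1
Reduce exponent: 50 mod 6 = 2
So 4^50 ≡ 4^2 (mod 7)
4^2 mod 7 = 2

4^50 ≡ 2 (mod 7)


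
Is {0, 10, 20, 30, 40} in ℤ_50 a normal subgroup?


H = {0, 10, 20, 30, 40} in ℤ_50
ℤ_50 is abelian; every subgroup of an abelian group is normal

Yes, normal subgroup


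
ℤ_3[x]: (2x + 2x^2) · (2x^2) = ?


Expand and collect like terms; reduce coefficients mod 3:
x^0: 0·0 = 0 ≡ 0 (mod 3)
x^1: 0·0 + 2·0 = 0 ≡ 0 (mod 3)
x^2: 0·2 + 2·0 + 2·0 = 0 ≡ 0 (mod 3)
x^3: 2·2 + 2·0 = 4 ≡ 1 (mod 3)
x^4: 2·2 = 4 ≡ 1 (mod 3)
Result: x^3 + x^4

f · g = x^3 + x^4


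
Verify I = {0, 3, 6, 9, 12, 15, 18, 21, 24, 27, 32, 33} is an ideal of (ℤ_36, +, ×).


Check ideal conditions for I = {0, 3, 6, 9, 12, 15, 18, 21, 24, 27, 32, 33} in ℤ_36:
(1) I is an additive subgroup? No
(2) For r ∈ ℤ_36 and a ∈ I: r·a ∈ I? No  [counterexample: r=2, a=15, r·a mod 36 = 30 ∉ I]

No, I is not an ideal of ℤ_36


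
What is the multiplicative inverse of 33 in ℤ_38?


Use the extended Euclidean algorithm to write 1 = 33·s + 38·t; then s mod 38 is the inverse.
Euclidean algorithm:
  33 = 0·38 + 33
  38 = 1·33 + 5
  33 = 6·5 + 3
  5 = 1·3 + 2
  3 = 1·2 + 1
  2 = 2·1 + 0
gcd(33,38) = 1
Back-substitution gives: 33·(15) + 38·(-13) = 1
So 33⁻¹ ≡ 15 ≡ 15 (mod 38)
Check: 33 × 15 = 495 ≡ 1 (mod 38) ✓

33⁻¹ ≡ 15 (mod 38)


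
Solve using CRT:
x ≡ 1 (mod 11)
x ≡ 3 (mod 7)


m₁ = 11, m₂ = 7, gcd = 1, so CRT applies. M = m₁·m₂ = 77
Let M₁ = M/m₁ = 7, M₂ = M/m₂ = 11
Find y₁ ≡ M₁⁻¹ (mod m₁): 7⁻¹ ≡ 8 (mod 11)
Find y₂ ≡ M₂⁻¹ (mod m₂): 11⁻¹ ≡ 2 (mod 7)
x = a₁·M₁·y₁ + a₂·M₂·y₂ = 1·7·8 + 3·11·2 = 122
Reduce mod 77: x ≡ 45
Check: 45 mod 11 = 1 ✓, 45 mod 7 = 3 ✓

x ≡ 45 (mod 77)


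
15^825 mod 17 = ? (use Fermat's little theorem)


Fermat's little theorem: if p is prime and gcd(a,p)=1, then a^(p-1) ≡ 1 (mod p)
p = 17 is prime, gcd(15,17) = 1
Reduce exponent: 825 mod 16 = 9
So 15^825 ≡ 15^9 (mod 17)
15^9 mod 17 = 15

15^825 ≡ 15 (mod 17)


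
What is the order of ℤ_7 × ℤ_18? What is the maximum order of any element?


|ℤ_7 × ℤ_18| = 7 × 18 = 126
Max element order = lcm(7,18) = 126
Cyclic? Yes (gcd=1)

|ℤ_7×ℤ_18| = 126, max element order = 126


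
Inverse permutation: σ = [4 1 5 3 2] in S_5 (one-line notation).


To find σ⁻¹, swap domain and range:
σ(1) = 4 → σ⁻¹(4) = 1
σ(2) = 1 → σ⁻¹(1) = 2
σ(3) = 5 → σ⁻¹(5) = 3
σ(4) = 3 → σ⁻¹(3) = 4
σ(5) = 2 → σ⁻¹(2) = 5

σ⁻¹ = [2 5 4 1 3]


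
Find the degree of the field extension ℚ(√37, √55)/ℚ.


[ℚ(√37,√55):ℚ] = [ℚ(√37,√55):ℚ(√37)]·[ℚ(√37):ℚ] = 2·2 = 4

[ℚ(√37, √55)/ℚ] = 4


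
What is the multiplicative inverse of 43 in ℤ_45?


Use the extended Euclidean algorithm to write 1 = 43·s + 45·t; then s mod 45 is the inverse.
Euclidean algorithm:
  43 = 0·45 + 43
  45 = 1·43 + 2
  43 = 21·2 + 1
  2 = 2·1 + 0
gcd(43,45) = 1
Back-substitution gives: 43·(22) + 45·(-21) = 1
So 43⁻¹ ≡ 22 ≡ 22 (mod 45)
Check: 43 × 22 = 946 ≡ 1 (mod 45) ✓

43⁻¹ ≡ 22 (mod 45)


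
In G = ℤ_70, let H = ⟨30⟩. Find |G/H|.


|⟨30⟩| = n / gcd(30, 70) = 70 / 10 = 7
H is normal (ℤ_70 is abelian).
|G/H| = |G| / |H| = 70 / 7 = 10

|G/H| = 10


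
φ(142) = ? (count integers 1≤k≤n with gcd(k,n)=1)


Factor n: 142 = 2 × 71
φ(n) = n · ∏(1 - 1/p) over distinct primes p | n
φ(142) = 142 · (1 - 1/2) · (1 - 1/71) = 70

φ(142) = 70


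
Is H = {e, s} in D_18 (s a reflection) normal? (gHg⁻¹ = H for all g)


H = {e, s} in D_18 (s a reflection)
r·s·r⁻¹ = sr⁻² ≠ s for n ≥ 3, so {e, s} is not closed under conjugation

No, not a normal subgroup


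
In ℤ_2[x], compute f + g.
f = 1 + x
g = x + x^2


Add coefficients mod 2:
x^0: 1 + 0 = 1 (mod 2)
x^1: 1 + 1 = 0 (mod 2)
x^2: 0 + 1 = 1 (mod 2)
Result: 1 + x^2

f + g = 1 + x^2


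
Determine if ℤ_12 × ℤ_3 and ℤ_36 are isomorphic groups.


Comparing ℤ_12 × ℤ_3 and ℤ_36:
gcd(12,3) = 3 ≠ 1. Max element order in ℤ_12×ℤ_3 is lcm(12,3) = 12 < 36, so it has no element of order 36

No, ℤ_12 × ℤ_3 ≇ ℤ_36


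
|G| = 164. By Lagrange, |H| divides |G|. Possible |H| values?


Lagrange's theorem: |H| divides |G|
|G| = 164
Divisors of 164: 1, 2, 4, 41, 82, 164

Possible subgroup orders: {1, 2, 4, 41, 82, 164}


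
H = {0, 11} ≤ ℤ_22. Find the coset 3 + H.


3 + H = {3 + h (mod 22) : h ∈ H}
3+0=3, 3+11=14

3 + H = {3, 14}


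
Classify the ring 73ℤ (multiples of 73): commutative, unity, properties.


73ℤ is a commutative ring under +,× but has no multiplicative identity (1 ∉ 73ℤ); it has no zero divisors, but without unity it is not an integral domain
Commutative: Yes
Integral domain: No
Has unity: No

73ℤ (multiples of 73): Commutative=Yes, Unity=No


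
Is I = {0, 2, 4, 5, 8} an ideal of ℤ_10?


Check ideal conditions for I = {0, 2, 4, 5, 8} in ℤ_10:
(1) I is an additive subgroup? No
(2) For r ∈ ℤ_10 and a ∈ I: r·a ∈ I? No  [counterexample: r=2, a=8, r·a mod 10 = 6 ∉ I]

No, I is not an ideal of ℤ_10


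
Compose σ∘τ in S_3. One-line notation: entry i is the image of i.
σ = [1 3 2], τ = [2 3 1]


σ∘τ: apply τ first, then σ
1 →τ 2 →σ 3
2 →τ 3 →σ 2
3 →τ 1 →σ 1

σ∘τ = [3 2 1]


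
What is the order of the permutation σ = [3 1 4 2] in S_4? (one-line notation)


Cycle decomposition: (1 3 4 2)
Cycle lengths: 4
Order = lcm(4) = 4

ord(σ) = 4


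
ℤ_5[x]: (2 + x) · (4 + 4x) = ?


Expand and collect like terms; reduce coefficients mod 5:
x^0: 2·4 = 8 ≡ 3 (mod 5)
x^1: 2·4 + 1·4 = 12 ≡ 2 (mod 5)
x^2: 1·4 = 4 ≡ 4 (mod 5)
Result: 3 + 2x + 4x^2

f · g = 3 + 2x + 4x^2


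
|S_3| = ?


|S_n| = n! (number of permutations of n symbols)
|S_3| = 3! = 6

|S_3| = 6


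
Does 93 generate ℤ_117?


g generates ℤ_n iff gcd(g, n) = 1
gcd(93, 117) = 3
Since gcd = 3 ≠ 1, ⟨93⟩ has order 39 < 117, so 93 is not a generator.

No, 93 does not generate ℤ_117


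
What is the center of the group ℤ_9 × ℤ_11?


Z(G) = {g ∈ G | gx = xg for all x ∈ G}
Direct product of abelian groups is abelian, so Z(G) = G

Z(ℤ_9 × ℤ_11) = ℤ_9 × ℤ_11


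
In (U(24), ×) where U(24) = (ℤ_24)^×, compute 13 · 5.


Operation: multiplication mod 24
13 · 5 = (a × b) mod 24 with a = 13, b = 5

13 · 5 = 17


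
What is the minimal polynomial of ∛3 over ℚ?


∛3 satisfies x³ - 3 = 0, irreducible over ℚ (no rational root; 3 is not a perfect cube)

Minimal polynomial: x³ - 3


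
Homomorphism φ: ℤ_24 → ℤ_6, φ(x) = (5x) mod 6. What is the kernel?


Kernel = preimage of identity
ker(φ) = {x ∈ ℤ_24 : 5x ≡ 0 (mod 6)}. Since 6 | 24, φ is well-defined. The kernel is the cyclic subgroup ⟨6⟩ of ℤ_24 (order 4), i.e. {0, 6, 12, 18}

ker(φ) = {0, 6, 12, 18}


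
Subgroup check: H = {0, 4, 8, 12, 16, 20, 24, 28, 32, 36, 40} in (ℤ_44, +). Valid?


Subgroup test for H = {0, 4, 8, 12, 16, 20, 24, 28, 32, 36, 40} in (ℤ_44, +):
(1) 0 ∈ H? Yes
(2) Closure: for all a,b ∈ H, (a+b) mod 44 ∈ H? Yes
(3) Inverses: for all a ∈ H, -a mod 44 ∈ H? Yes

Yes, H is a subgroup of ℤ_44


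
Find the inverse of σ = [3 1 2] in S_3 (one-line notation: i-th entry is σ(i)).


To find σ⁻¹, swap domain and range:
σ(1) = 3 → σ⁻¹(3) = 1
σ(2) = 1 → σ⁻¹(1) = 2
σ(3) = 2 → σ⁻¹(2) = 3

σ⁻¹ = [2 3 1]


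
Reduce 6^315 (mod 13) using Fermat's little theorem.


Fermat's little theorem: if p is prime and gcd(a,p)=1, then a^(p-1) ≡ 1 (mod p)
p = 13 is prime, gcd(6,13) = 1
Reduce exponent: 315 mod 12 = 3
So 6^315 ≡ 6^3 (mod 13)
6^3 mod 13 = 8

6^315 ≡ 8 (mod 13)


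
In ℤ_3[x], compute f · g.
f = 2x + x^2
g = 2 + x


Expand and collect like terms; reduce coefficients mod 3:
x^0: 0·2 = 0 ≡ 0 (mod 3)
x^1: 0·1 + 2·2 = 4 ≡ 1 (mod 3)
x^2: 2·1 + 1·2 = 4 ≡ 1 (mod 3)
x^3: 1·1 = 1 ≡ 1 (mod 3)
Result: x + x^2 + x^3

f · g = x + x^2 + x^3


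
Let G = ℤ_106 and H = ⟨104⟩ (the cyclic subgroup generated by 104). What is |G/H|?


|⟨104⟩| = n / gcd(104, 106) = 106 / 2 = 53
H is normal (ℤ_106 is abelian).
|G/H| = |G| / |H| = 106 / 53 = 2

|G/H| = 2


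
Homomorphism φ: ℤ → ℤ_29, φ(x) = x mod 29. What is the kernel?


Kernel = preimage of identity
ker(φ) = {x ∈ ℤ : x ≡ 0 (mod 29)} = 29ℤ = {0, ±29, ±58, ...}

ker(φ) = 29ℤ


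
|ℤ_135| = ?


ℤ_n has n elements.

|ℤ_135| = 135


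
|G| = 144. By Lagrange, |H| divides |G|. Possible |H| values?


Lagrange's theorem: |H| divides |G|
|G| = 144
Divisors of 144: 1, 2, 3, 4, 6, 8, 9, 12, 16, 18, 24, 36, 48, 72, 144

Possible subgroup orders: {1, 2, 3, 4, 6, 8, 9, 12, 16, 18, 24, 36, 48, 72, 144}


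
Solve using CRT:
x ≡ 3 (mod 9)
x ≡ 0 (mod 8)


m₁ = 9, m₂ = 8, gcd = 1, so CRT applies. M = m₁·m₂ = 72
Let M₁ = M/m₁ = 8, M₂ = M/m₂ = 9
Find y₁ ≡ M₁⁻¹ (mod m₁): 8⁻¹ ≡ 8 (mod 9)
Find y₂ ≡ M₂⁻¹ (mod m₂): 9⁻¹ ≡ 1 (mod 8)
x = a₁·M₁·y₁ + a₂·M₂·y₂ = 3·8·8 + 0·9·1 = 192
Reduce mod 72: x ≡ 48
Check: 48 mod 9 = 3 ✓, 48 mod 8 = 0 ✓

x ≡ 48 (mod 72)


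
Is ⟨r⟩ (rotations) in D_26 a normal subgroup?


H = ⟨r⟩ (rotations) in D_26
The rotation subgroup ⟨r⟩ has index 2 in D_26, so it is normal

Yes, normal subgroup


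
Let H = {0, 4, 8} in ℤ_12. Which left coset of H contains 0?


0 + H = {0 + h (mod 12) : h ∈ H}
0+0=0, 0+4=4, 0+8=8

0 + H = {0, 4, 8}


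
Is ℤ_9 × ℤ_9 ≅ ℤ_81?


Comparing ℤ_9 × ℤ_9 and ℤ_81:
gcd(9,9) = 9 ≠ 1. Max element order in ℤ_9×ℤ_9 is lcm(9,9) = 9 < 81, so it has no element of order 81

No, ℤ_9 × ℤ_9 ≇ ℤ_81


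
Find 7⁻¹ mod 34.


Use the extended Euclidean algorithm to write 1 = 7·s + 34·t; then s mod 34 is the inverse.
Euclidean algorithm:
  7 = 0·34 + 7
  34 = 4·7 + 6
  7 = 1·6 + 1
  6 = 6·1 + 0
gcd(7,34) = 1
Back-substitution gives: 7·(5) + 34·(-1) = 1
So 7⁻¹ ≡ 5 ≡ 5 (mod 34)
Check: 7 × 5 = 35 ≡ 1 (mod 34) ✓

7⁻¹ ≡ 5 (mod 34)


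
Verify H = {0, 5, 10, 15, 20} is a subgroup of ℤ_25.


Subgroup test for H = {0, 5, 10, 15, 20} in (ℤ_25, +):
(1) 0 ∈ H? Yes
(2) Closure: for all a,b ∈ H, (a+b) mod 25 ∈ H? Yes
(3) Inverses: for all a ∈ H, -a mod 25 ∈ H? Yes

Yes, H is a subgroup of ℤ_25


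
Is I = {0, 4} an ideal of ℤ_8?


Check ideal conditions for I = {0, 4} in ℤ_8:
(1) I is an additive subgroup? Yes
(2) For r ∈ ℤ_8 and a ∈ I: r·a ∈ I? Yes

Yes, I is an ideal of ℤ_8


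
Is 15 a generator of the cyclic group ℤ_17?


g generates ℤ_n iff gcd(g, n) = 1
gcd(15, 17) = 1
Since gcd = 1, 15 is a generator.

Yes, 15 generates ℤ_17


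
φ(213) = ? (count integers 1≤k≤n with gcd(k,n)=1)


Factor n: 213 = 3 × 71
φ(n) = n · ∏(1 - 1/p) over distinct primes p | n
φ(213) = 213 · (1 - 1/3) · (1 - 1/71) = 140

φ(213) = 140


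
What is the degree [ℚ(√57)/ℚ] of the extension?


√57 has minimal polynomial x² - 57 (irreducible over ℚ since 57 is squarefree)

[ℚ(√57)/ℚ] = 2


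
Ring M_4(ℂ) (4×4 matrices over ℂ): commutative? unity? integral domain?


Matrix multiplication is non-commutative for n ≥ 2; the identity matrix I is the unity; singular matrices give zero divisors, so not an integral domain
Commutative: No
Integral domain: No
Has unity: Yes

M_4(ℂ) (4×4 matrices over ℂ): Commutative=No, Unity=Yes


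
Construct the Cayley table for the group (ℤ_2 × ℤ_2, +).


Elements: {(0,0), (0,1), (1,0), (1,1)}
Operation: componentwise addition mod (2, 2)
Entry (a, b) = ((a₁+b₁) mod 2, (a₂+b₂) mod 2)

Cayley table:
      | (0,0) | (0,1) | (1,0) | (1,1)
(0,0) | (0,0) | (0,1) | (1,0) | (1,1)
(0,1) | (0,1) | (0,0) | (1,1) | (1,0)
(1,0) | (1,0) | (1,1) | (0,0) | (0,1)
(1,1) | (1,1) | (1,0) | (0,1) | (0,0)


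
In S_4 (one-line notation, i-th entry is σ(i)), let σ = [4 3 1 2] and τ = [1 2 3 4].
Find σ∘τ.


σ∘τ: apply τ first, then σ
1 →τ 1 →σ 4
2 →τ 2 →σ 3
3 →τ 3 →σ 1
4 →τ 4 →σ 2

σ∘τ = [4 3 1 2]


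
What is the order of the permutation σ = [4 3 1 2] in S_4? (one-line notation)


Cycle decomposition: (1 4 2 3)
Cycle lengths: 4
Order = lcm(4) = 4

ord(σ) = 4


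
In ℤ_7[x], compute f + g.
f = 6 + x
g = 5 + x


Add coefficients mod 7:
x^0: 6 + 5 = 4 (mod 7)
x^1: 1 + 1 = 2 (mod 7)
Result: 4 + 2x

f + g = 4 + 2x


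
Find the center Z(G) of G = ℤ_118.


Z(G) = {g ∈ G | gx = xg for all x ∈ G}
ℤ_118 is abelian, so Z(G) = G

Z(ℤ_118) = ℤ_118


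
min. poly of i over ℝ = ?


i satisfies x² + 1 = 0, irreducible over ℝ

Minimal polynomial: x² + 1


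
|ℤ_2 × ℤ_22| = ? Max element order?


|ℤ_2 × ℤ_22| = 2 × 22 = 44
Max element order = lcm(2,22) = 22
Cyclic? No (gcd=2)

|ℤ_2×ℤ_22| = 44, max element order = 22


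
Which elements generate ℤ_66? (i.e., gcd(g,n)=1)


g generates ℤ_n iff gcd(g,n) = 1
Prime factors of 66: 2, 3, 11
Generators are g ∈ {1,...,65} not divisible by any of these primes.
Generators: {1, 5, 7, 13, 17, 19, 23, 25, 29, 31, 35, 37, 41, 43, 47, 49, 53, 59, 61, 65}
Number of generators = φ(66) = 20

Generators of ℤ_66 = {1, 5, 7, 13, 17, 19, 23, 25, 29, 31, 35, 37, 41, 43, 47, 49, 53, 59, 61, 65}


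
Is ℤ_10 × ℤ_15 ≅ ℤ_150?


Comparing ℤ_10 × ℤ_15 and ℤ_150:
gcd(10,15) = 5 ≠ 1. Max element order in ℤ_10×ℤ_15 is lcm(10,15) = 30 < 150, so it has no element of order 150

No, ℤ_10 × ℤ_15 ≇ ℤ_150


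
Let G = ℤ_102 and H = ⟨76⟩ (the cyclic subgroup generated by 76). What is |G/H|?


|⟨76⟩| = n / gcd(76, 102) = 102 / 2 = 51
H is normal (ℤ_102 is abelian).
|G/H| = |G| / |H| = 102 / 51 = 2

|G/H| = 2


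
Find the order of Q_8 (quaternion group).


Q_8 = {±1, ±i, ±j, ±k}
|Q_8| = 8

|Q_8 (quaternion group)| = 8


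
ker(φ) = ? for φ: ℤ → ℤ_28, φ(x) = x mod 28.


Kernel = preimage of identity
ker(φ) = {x ∈ ℤ : x ≡ 0 (mod 28)} = 28ℤ = {0, ±28, ±56, ...}

ker(φ) = 28ℤ


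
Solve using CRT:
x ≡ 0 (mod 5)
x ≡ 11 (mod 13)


m₁ = 5, m₂ = 13, gcd = 1, so CRT applies. M = m₁·m₂ = 65
Let M₁ = M/m₁ = 13, M₂ = M/m₂ = 5
Find y₁ ≡ M₁⁻¹ (mod m₁): 13⁻¹ ≡ 2 (mod 5)
Find y₂ ≡ M₂⁻¹ (mod m₂): 5⁻¹ ≡ 8 (mod 13)
x = a₁·M₁·y₁ + a₂·M₂·y₂ = 0·13·2 + 11·5·8 = 440
Reduce mod 65: x ≡ 50
Check: 50 mod 5 = 0 ✓, 50 mod 13 = 11 ✓

x ≡ 50 (mod 65)


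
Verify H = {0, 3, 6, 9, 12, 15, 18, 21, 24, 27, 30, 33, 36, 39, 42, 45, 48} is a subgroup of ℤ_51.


Subgroup test for H = {0, 3, 6, 9, 12, 15, 18, 21, 24, 27, 30, 33, 36, 39, 42, 45, 48} in (ℤ_51, +):
(1) 0 ∈ H? Yes
(2) Closure: for all a,b ∈ H, (a+b) mod 51 ∈ H? Yes
(3) Inverses: for all a ∈ H, -a mod 51 ∈ H? Yes

Yes, H is a subgroup of ℤ_51


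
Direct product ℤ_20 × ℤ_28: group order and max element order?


|ℤ_20 × ℤ_28| = 20 × 28 = 560
Max element order = lcm(20,28) = 140
Cyclic? No (gcd=4)

|ℤ_20×ℤ_28| = 560, max element order = 140


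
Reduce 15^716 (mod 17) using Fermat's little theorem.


Fermat's little theorem: if p is prime and gcd(a,p)=1, then a^(p-1) ≡ 1 (mod p)
p = 17 is prime, gcd(15,17) = 1
Reduce exponent: 716 mod 16 = 12
So 15^716 ≡ 15^12 (mod 17)
15^12 mod 17 = 16

15^716 ≡ 16 (mod 17)


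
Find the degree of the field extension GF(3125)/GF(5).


GF(3125) = GF(5^5), so the extension degree is 5

[GF(3125)/GF(5)] = 5


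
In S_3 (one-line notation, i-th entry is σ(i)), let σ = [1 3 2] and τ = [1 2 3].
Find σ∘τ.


σ∘τ: apply τ first, then σ
1 →τ 1 →σ 1
2 →τ 2 →σ 3
3 →τ 3 →σ 2

σ∘τ = [1 3 2]


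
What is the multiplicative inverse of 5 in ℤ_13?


Use the extended Euclidean algorithm to write 1 = 5·s + 13·t; then s mod 13 is the inverse.
Euclidean algorithm:
  5 = 0·13 + 5
  13 = 2·5 + 3
  5 = 1·3 + 2
  3 = 1·2 + 1
  2 = 2·1 + 0
gcd(5,13) = 1
Back-substitution gives: 5·(-5) + 13·(2) = 1
So 5⁻¹ ≡ -5 ≡ 8 (mod 13)
Check: 5 × 8 = 40 ≡ 1 (mod 13) ✓

5⁻¹ ≡ 8 (mod 13)


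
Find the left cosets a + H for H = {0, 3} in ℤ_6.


H = {0, 3}, |H| = 2
Number of cosets = |G|/|H| = 6/2 = 3
0 + H = {0, 3}
1 + H = {1, 4}
2 + H = {2, 5}

Cosets: 0+H={0,3}; 1+H={1,4}; 2+H={2,5}


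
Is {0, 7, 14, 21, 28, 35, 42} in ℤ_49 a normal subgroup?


H = {0, 7, 14, 21, 28, 35, 42} in ℤ_49
ℤ_49 is abelian; every subgroup of an abelian group is normal

Yes, normal subgroup


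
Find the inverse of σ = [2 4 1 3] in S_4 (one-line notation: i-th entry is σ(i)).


To find σ⁻¹, swap domain and range:
σ(1) = 2 → σ⁻¹(2) = 1
σ(2) = 4 → σ⁻¹(4) = 2
σ(3) = 1 → σ⁻¹(1) = 3
σ(4) = 3 → σ⁻¹(3) = 4

σ⁻¹ = [3 1 4 2]


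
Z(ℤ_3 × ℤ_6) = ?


Z(G) = {g ∈ G | gx = xg for all x ∈ G}
Direct product of abelian groups is abelian, so Z(G) = G

Z(ℤ_3 × ℤ_6) = ℤ_3 × ℤ_6


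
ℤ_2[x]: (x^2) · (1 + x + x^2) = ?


Expand and collect like terms; reduce coefficients mod 2:
x^0: 0·1 = 0 ≡ 0 (mod 2)
x^1: 0·1 + 0·1 = 0 ≡ 0 (mod 2)
x^2: 0·1 + 0·1 + 1·1 = 1 ≡ 1 (mod 2)
x^3: 0·1 + 1·1 = 1 ≡ 1 (mod 2)
x^4: 1·1 = 1 ≡ 1 (mod 2)
Result: x^2 + x^3 + x^4

f · g = x^2 + x^3 + x^4


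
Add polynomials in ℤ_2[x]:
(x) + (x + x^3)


Add coefficients mod 2:
x^0: 0 + 0 = 0 (mod 2)
x^1: 1 + 1 = 0 (mod 2)
x^2: 0 + 0 = 0 (mod 2)
x^3: 0 + 1 = 1 (mod 2)
Result: x^3

f + g = x^3


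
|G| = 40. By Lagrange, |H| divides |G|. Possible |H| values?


Lagrange's theorem: |H| divides |G|
|G| = 40
Divisors of 40: 1, 2, 4, 5, 8, 10, 20, 40

Possible subgroup orders: {1, 2, 4, 5, 8, 10, 20, 40}


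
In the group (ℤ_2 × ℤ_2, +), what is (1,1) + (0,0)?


Operation: componentwise addition mod (2, 2)
(1,1) + (0,0) = ((a₁+b₁) mod 2, (a₂+b₂) mod 2) with a = (1,1), b = (0,0)

(1,1) + (0,0) = (1,1)


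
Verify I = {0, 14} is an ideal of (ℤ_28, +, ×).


Check ideal conditions for I = {0, 14} in ℤ_28:
(1) I is an additive subgroup? Yes
(2) For r ∈ ℤ_28 and a ∈ I: r·a ∈ I? Yes

Yes, I is an ideal of ℤ_28


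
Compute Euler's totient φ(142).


Factor n: 142 = 2 × 71
φ(n) = n · ∏(1 - 1/p) over distinct primes p | n
φ(142) = 142 · (1 - 1/2) · (1 - 1/71) = 70

φ(142) = 70


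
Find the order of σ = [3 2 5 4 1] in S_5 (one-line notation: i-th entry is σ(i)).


Cycle decomposition: (1 3 5)
Cycle lengths: 3
Order = lcm(3) = 3

ord(σ) = 3


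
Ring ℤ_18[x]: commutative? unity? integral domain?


ℤ_18 has zero divisors (2·9 ≡ 0), and these lift to constant zero divisors in ℤ_18[x]; so not an integral domain
Commutative: Yes
Integral domain: No
Has unity: Yes

ℤ_18[x]: Commutative=Yes, Unity=Yes


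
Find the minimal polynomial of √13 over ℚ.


√13 satisfies x² - 13 = 0, irreducible over ℚ since 13 is squarefree

Minimal polynomial: x² - 13


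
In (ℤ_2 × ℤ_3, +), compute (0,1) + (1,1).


Operation: componentwise addition mod (2, 3)
(0,1) + (1,1) = ((a₁+b₁) mod 2, (a₂+b₂) mod 3) with a = (0,1), b = (1,1)

(0,1) + (1,1) = (1,2)


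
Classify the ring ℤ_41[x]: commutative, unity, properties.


ℤ_41 is a field (n prime), so ℤ_41[x] is a commutative integral domain with unity
Commutative: Yes
Integral domain: Yes
Has unity: Yes

ℤ_41[x]: Commutative=Yes, Unity=Yes


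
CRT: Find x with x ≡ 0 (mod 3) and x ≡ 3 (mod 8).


m₁ = 3, m₂ = 8, gcd = 1, so CRT applies. M = m₁·m₂ = 24
Let M₁ = M/m₁ = 8, M₂ = M/m₂ = 3
Find y₁ ≡ M₁⁻¹ (mod m₁): 8⁻¹ ≡ 2 (mod 3)
Find y₂ ≡ M₂⁻¹ (mod m₂): 3⁻¹ ≡ 3 (mod 8)
x = a₁·M₁·y₁ + a₂·M₂·y₂ = 0·8·2 + 3·3·3 = 27
Reduce mod 24: x ≡ 3
Check: 3 mod 3 = 0 ✓, 3 mod 8 = 3 ✓

x ≡ 3 (mod 24)


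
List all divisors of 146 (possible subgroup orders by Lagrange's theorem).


Lagrange's theorem: |H| divides |G|
|G| = 146
Divisors of 146: 1, 2, 73, 146

Possible subgroup orders: {1, 2, 73, 146}


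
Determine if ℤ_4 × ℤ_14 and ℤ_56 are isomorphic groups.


Comparing ℤ_4 × ℤ_14 and ℤ_56:
gcd(4,14) = 2 ≠ 1. Max element order in ℤ_4×ℤ_14 is lcm(4,14) = 28 < 56, so it has no element of order 56

No, ℤ_4 × ℤ_14 ≇ ℤ_56


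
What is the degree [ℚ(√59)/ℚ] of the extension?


√59 has minimal polynomial x² - 59 (irreducible over ℚ since 59 is squarefree)

[ℚ(√59)/ℚ] = 2


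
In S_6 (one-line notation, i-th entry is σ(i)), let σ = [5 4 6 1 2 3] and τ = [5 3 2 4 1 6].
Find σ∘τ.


σ∘τ: apply τ first, then σ
1 →τ 5 →σ 2
2 →τ 3 →σ 6
3 →τ 2 →σ 4
4 →τ 4 →σ 1
5 →τ 1 →σ 5
6 →τ 6 →σ 3

σ∘τ = [2 6 4 1 5 3]


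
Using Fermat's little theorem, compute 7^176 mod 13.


Fermat's little theorem: if p is prime and gcd(a,p)=1, then a^(p-1) ≡ 1 (mod p)
p = 13 is prime, gcd(7,13) = 1
Reduce exponent: 176 mod 12 = 8
So 7^176 ≡ 7^8 (mod 13)
7^8 mod 13 = 3

7^176 ≡ 3 (mod 13)


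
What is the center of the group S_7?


Z(G) = {g ∈ G | gx = xg for all x ∈ G}
S_n is non-abelian for n ≥ 3; Z(S_7) is trivial

Z(S_7) = {e}


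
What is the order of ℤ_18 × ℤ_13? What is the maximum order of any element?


|ℤ_18 × ℤ_13| = 18 × 13 = 234
Max element order = lcm(18,13) = 234
Cyclic? Yes (gcd=1)

|ℤ_18×ℤ_13| = 234, max element order = 234


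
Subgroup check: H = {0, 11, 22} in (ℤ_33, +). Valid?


Subgroup test for H = {0, 11, 22} in (ℤ_33, +):
(1) 0 ∈ H? Yes
(2) Closure: for all a,b ∈ H, (a+b) mod 33 ∈ H? Yes
(3) Inverses: for all a ∈ H, -a mod 33 ∈ H? Yes

Yes, H is a subgroup of ℤ_33


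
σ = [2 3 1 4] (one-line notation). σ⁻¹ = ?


To find σ⁻¹, swap domain and range:
σ(1) = 2 → σ⁻¹(2) = 1
σ(2) = 3 → σ⁻¹(3) = 2
σ(3) = 1 → σ⁻¹(1) = 3
σ(4) = 4 → σ⁻¹(4) = 4

σ⁻¹ = [3 1 2 4]


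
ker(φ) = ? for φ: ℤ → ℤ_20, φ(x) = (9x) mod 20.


Kernel = preimage of identity
ker(φ) = {x ∈ ℤ : 9x ≡ 0 (mod 20)}. gcd(9,20) = 1, so 9x ≡ 0 (mod 20) ⟺ x ≡ 0 (mod 20/1 = 20). Hence ker(φ) = 20ℤ

ker(φ) = 20ℤ


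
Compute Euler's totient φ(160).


Factor n: 160 = 2^5 × 5
φ(n) = n · ∏(1 - 1/p) over distinct primes p | n
φ(160) = 160 · (1 - 1/2) · (1 - 1/5) = 64

φ(160) = 64


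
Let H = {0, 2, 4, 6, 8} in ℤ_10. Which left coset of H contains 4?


4 + H = {4 + h (mod 10) : h ∈ H}
4+0=4, 4+2=6, 4+4=8, 4+6=0, 4+8=2
4 + H = {0, 2, 4, 6, 8} = 0 + H

4 + H = {0, 2, 4, 6, 8}


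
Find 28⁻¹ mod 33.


Use the extended Euclidean algorithm to write 1 = 28·s + 33·t; then s mod 33 is the inverse.
Euclidean algorithm:
  28 = 0·33 + 28
  33 = 1·28 + 5
  28 = 5·5 + 3
  5 = 1·3 + 2
  3 = 1·2 + 1
  2 = 2·1 + 0
gcd(28,33) = 1
Back-substitution gives: 28·(13) + 33·(-11) = 1
So 28⁻¹ ≡ 13 ≡ 13 (mod 33)
Check: 28 × 13 = 364 ≡ 1 (mod 33) ✓

28⁻¹ ≡ 13 (mod 33)


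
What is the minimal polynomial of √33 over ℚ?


√33 satisfies x² - 33 = 0, irreducible over ℚ since 33 is squarefree

Minimal polynomial: x² - 33


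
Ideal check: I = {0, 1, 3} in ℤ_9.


Check ideal conditions for I = {0, 1, 3} in ℤ_9:
(1) I is an additive subgroup? No
(2) For r ∈ ℤ_9 and a ∈ I: r·a ∈ I? No  [counterexample: r=2, a=1, r·a mod 9 = 2 ∉ I]

No, I is not an ideal of ℤ_9


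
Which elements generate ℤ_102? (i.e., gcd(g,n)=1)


g generates ℤ_n iff gcd(g,n) = 1
Prime factors of 102: 2, 3, 17
Generators are g ∈ {1,...,101} not divisible by any of these primes.
Generators: {1, 5, 7, 11, 13, 19, 23, 25, 29, 31, 35, 37, 41, 43, 47, 49, 53, 55, 59, 61, 65, 67, 71, 73, 77, 79, 83, 89, 91, 95, 97, 101}
Number of generators = φ(102) = 32

Generators of ℤ_102 = {1, 5, 7, 11, 13, 19, 23, 25, 29, 31, 35, 37, 41, 43, 47, 49, 53, 55, 59, 61, 65, 67, 71, 73, 77, 79, 83, 89, 91, 95, 97, 101}


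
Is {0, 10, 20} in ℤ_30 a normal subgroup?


H = {0, 10, 20} in ℤ_30
ℤ_30 is abelian; every subgroup of an abelian group is normal

Yes, normal subgroup


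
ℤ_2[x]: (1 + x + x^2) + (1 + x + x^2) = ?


Add coefficients mod 2:
x^0: 1 + 1 = 0 (mod 2)
x^1: 1 + 1 = 0 (mod 2)
x^2: 1 + 1 = 0 (mod 2)
Result: 0

f + g = 0


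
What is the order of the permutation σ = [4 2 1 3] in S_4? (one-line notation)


Cycle decomposition: (1 4 3)
Cycle lengths: 3
Order = lcm(3) = 3

ord(σ) = 3


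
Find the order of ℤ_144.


ℤ_n has n elements.

|ℤ_144| = 144


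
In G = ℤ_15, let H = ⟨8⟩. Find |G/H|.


|⟨8⟩| = n / gcd(8, 15) = 15 / 1 = 15
H is normal (ℤ_15 is abelian).
|G/H| = |G| / |H| = 15 / 15 = 1

|G/H| = 1


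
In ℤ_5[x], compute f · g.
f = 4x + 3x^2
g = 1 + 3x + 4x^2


Expand and collect like terms; reduce coefficients mod 5:
x^0: 0·1 = 0 ≡ 0 (mod 5)
x^1: 0·3 + 4·1 = 4 ≡ 4 (mod 5)
x^2: 0·4 + 4·3 + 3·1 = 15 ≡ 0 (mod 5)
x^3: 4·4 + 3·3 = 25 ≡ 0 (mod 5)
x^4: 3·4 = 12 ≡ 2 (mod 5)
Result: 4x + 2x^4

f · g = 4x + 2x^4


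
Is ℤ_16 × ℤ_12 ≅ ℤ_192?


Comparing ℤ_16 × ℤ_12 and ℤ_192:
gcd(16,12) = 4 ≠ 1. Max element order in ℤ_16×ℤ_12 is lcm(16,12) = 48 < 192, so it has no element of order 192

No, ℤ_16 × ℤ_12 ≇ ℤ_192


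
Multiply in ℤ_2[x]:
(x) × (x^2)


Expand and collect like terms; reduce coefficients mod 2:
x^0: 0·0 = 0 ≡ 0 (mod 2)
x^1: 0·0 + 1·0 = 0 ≡ 0 (mod 2)
x^2: 0·1 + 1·0 = 0 ≡ 0 (mod 2)
x^3: 1·1 = 1 ≡ 1 (mod 2)
Result: x^3

f · g = x^3


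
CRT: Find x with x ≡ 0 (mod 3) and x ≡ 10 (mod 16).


m₁ = 3, m₂ = 16, gcd = 1, so CRT applies. M = m₁·m₂ = 48
Let M₁ = M/m₁ = 16, M₂ = M/m₂ = 3
Find y₁ ≡ M₁⁻¹ (mod m₁): 16⁻¹ ≡ 1 (mod 3)
Find y₂ ≡ M₂⁻¹ (mod m₂): 3⁻¹ ≡ 11 (mod 16)
x = a₁·M₁·y₁ + a₂·M₂·y₂ = 0·16·1 + 10·3·11 = 330
Reduce mod 48: x ≡ 42
Check: 42 mod 3 = 0 ✓, 42 mod 16 = 10 ✓

x ≡ 42 (mod 48)


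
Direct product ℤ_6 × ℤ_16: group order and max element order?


|ℤ_6 × ℤ_16| = 6 × 16 = 96
Max element order = lcm(6,16) = 48
Cyclic? No (gcd=2)

|ℤ_6×ℤ_16| = 96, max element order = 48


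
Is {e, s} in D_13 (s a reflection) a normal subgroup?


H = {e, s} in D_13 (s a reflection)
r·s·r⁻¹ = sr⁻² ≠ s for n ≥ 3, so {e, s} is not closed under conjugation

No, not a normal subgroup


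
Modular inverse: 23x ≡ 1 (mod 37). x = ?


Use the extended Euclidean algorithm to write 1 = 23·s + 37·t; then s mod 37 is the inverse.
Euclidean algorithm:
  23 = 0·37 + 23
  37 = 1·23 + 14
  23 = 1·14 + 9
  14 = 1·9 + 5
  9 = 1·5 + 4
  5 = 1·4 + 1
  4 = 4·1 + 0
gcd(23,37) = 1
Back-substitution gives: 23·(-8) + 37·(5) = 1
So 23⁻¹ ≡ -8 ≡ 29 (mod 37)
Check: 23 × 29 = 667 ≡ 1 (mod 37) ✓

23⁻¹ ≡ 29 (mod 37)


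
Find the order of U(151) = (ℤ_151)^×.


U(n) is the group of units mod n; |U(n)| = φ(n)
|U(151)| = φ(151) = 150

|U(151) = (ℤ_151)^×| = 150


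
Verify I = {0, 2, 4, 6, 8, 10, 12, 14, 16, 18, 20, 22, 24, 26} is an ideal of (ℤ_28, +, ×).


Check ideal conditions for I = {0, 2, 4, 6, 8, 10, 12, 14, 16, 18, 20, 22, 24, 26} in ℤ_28:
(1) I is an additive subgroup? Yes
(2) For r ∈ ℤ_28 and a ∈ I: r·a ∈ I? Yes

Yes, I is an ideal of ℤ_28


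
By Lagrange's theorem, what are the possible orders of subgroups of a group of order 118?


Lagrange's theorem: |H| divides |G|
|G| = 118
Divisors of 118: 1, 2, 59, 118

Possible subgroup orders: {1, 2, 59, 118}


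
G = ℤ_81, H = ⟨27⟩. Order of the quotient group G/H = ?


|⟨27⟩| = n / gcd(27, 81) = 81 / 27 = 3
H is normal (ℤ_81 is abelian).
|G/H| = |G| / |H| = 81 / 3 = 27

|G/H| = 27


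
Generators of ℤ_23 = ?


g generates ℤ_n iff gcd(g,n) = 1
Prime factors of 23: 23
Generators are g ∈ {1,...,22} not divisible by any of these primes.
Generators: {1, 2, 3, 4, 5, 6, 7, 8, 9, 10, 11, 12, 13, 14, 15, 16, 17, 18, 19, 20, 21, 22}
Number of generators = φ(23) = 22

Generators of ℤ_23 = {1, 2, 3, 4, 5, 6, 7, 8, 9, 10, 11, 12, 13, 14, 15, 16, 17, 18, 19, 20, 21, 22}


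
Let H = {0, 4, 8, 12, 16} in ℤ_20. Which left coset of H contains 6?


6 + H = {6 + h (mod 20) : h ∈ H}
6+0=6, 6+4=10, 6+8=14, 6+12=18, 6+16=2
6 + H = {2, 6, 10, 14, 18} = 2 + H

6 + H = {2, 6, 10, 14, 18}


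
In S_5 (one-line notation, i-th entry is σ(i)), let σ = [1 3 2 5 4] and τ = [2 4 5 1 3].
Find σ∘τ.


σ∘τ: apply τ first, then σ
1 →τ 2 →σ 3
2 →τ 4 →σ 5
3 →τ 5 →σ 4
4 →τ 1 →σ 1
5 →τ 3 →σ 2

σ∘τ = [3 5 4 1 2]


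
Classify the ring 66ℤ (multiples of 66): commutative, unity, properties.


66ℤ is a commutative ring under +,× but has no multiplicative identity (1 ∉ 66ℤ); it has no zero divisors, but without unity it is not an integral domain
Commutative: Yes
Integral domain: No
Has unity: No

66ℤ (multiples of 66): Commutative=Yes, Unity=No


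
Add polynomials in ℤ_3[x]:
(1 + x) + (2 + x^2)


Add coefficients mod 3:
x^0: 1 + 2 = 0 (mod 3)
x^1: 1 + 0 = 1 (mod 3)
x^2: 0 + 1 = 1 (mod 3)
Result: x + x^2

f + g = x + x^2


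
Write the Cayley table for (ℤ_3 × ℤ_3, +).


Elements: {(0,0), (0,1), (0,2), (1,0), (1,1), (1,2), (2,0), (2,1), (2,2)}
Operation: componentwise addition mod (3, 3)
Entry (a, b) = ((a₁+b₁) mod 3, (a₂+b₂) mod 3)

Cayley table:
      | (0,0) | (0,1) | (0,2) | (1,0) | (1,1) | (1,2) | (2,0) | (2,1) | (2,2)
(0,0) | (0,0) | (0,1) | (0,2) | (1,0) | (1,1) | (1,2) | (2,0) | (2,1) | (2,2)
(0,1) | (0,1) | (0,2) | (0,0) | (1,1) | (1,2) | (1,0) | (2,1) | (2,2) | (2,0)
(0,2) | (0,2) | (0,0) | (0,1) | (1,2) | (1,0) | (1,1) | (2,2) | (2,0) | (2,1)
(1,0) | (1,0) | (1,1) | (1,2) | (2,0) | (2,1) | (2,2) | (0,0) | (0,1) | (0,2)
(1,1) | (1,1) | (1,2) | (1,0) | (2,1) | (2,2) | (2,0) | (0,1) | (0,2) | (0,0)
(1,2) | (1,2) | (1,0) | (1,1) | (2,2) | (2,0) | (2,1) | (0,2) | (0,0) | (0,1)
(2,0) | (2,0) | (2,1) | (2,2) | (0,0) | (0,1) | (0,2) | (1,0) | (1,1) | (1,2)
(2,1) | (2,1) | (2,2) | (2,0) | (0,1) | (0,2) | (0,0) | (1,1) | (1,2) | (1,0)
(2,2) | (2,2) | (2,0) | (2,1) | (0,2) | (0,0) | (0,1) | (1,2) | (1,0) | (1,1)


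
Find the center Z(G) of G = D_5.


Z(G) = {g ∈ G | gx = xg for all x ∈ G}
For odd n, Z(D_n) = {e}: no nontrivial rotation commutes with all reflections

Z(D_5) = {e}


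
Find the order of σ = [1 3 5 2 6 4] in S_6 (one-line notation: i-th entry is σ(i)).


Cycle decomposition: (2 3 5 6 4)
Cycle lengths: 5
Order = lcm(5) = 5

ord(σ) = 5


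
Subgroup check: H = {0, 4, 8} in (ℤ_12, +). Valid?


Subgroup test for H = {0, 4, 8} in (ℤ_12, +):
(1) 0 ∈ H? Yes
(2) Closure: for all a,b ∈ H, (a+b) mod 12 ∈ H? Yes
(3) Inverses: for all a ∈ H, -a mod 12 ∈ H? Yes

Yes, H is a subgroup of ℤ_12


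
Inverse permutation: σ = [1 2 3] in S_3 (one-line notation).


To find σ⁻¹, swap domain and range:
σ(1) = 1 → σ⁻¹(1) = 1
σ(2) = 2 → σ⁻¹(2) = 2
σ(3) = 3 → σ⁻¹(3) = 3

σ⁻¹ = [1 2 3]


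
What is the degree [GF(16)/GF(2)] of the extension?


GF(16) = GF(2^4), so the extension degree is 4

[GF(16)/GF(2)] = 4


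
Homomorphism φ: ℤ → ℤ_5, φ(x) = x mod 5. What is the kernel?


Kernel = preimage of identity
ker(φ) = {x ∈ ℤ : x ≡ 0 (mod 5)} = 5ℤ = {0, ±5, ±10, ...}

ker(φ) = 5ℤ


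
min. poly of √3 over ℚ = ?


√3 satisfies x² - 3 = 0, irreducible over ℚ since 3 is squarefree

Minimal polynomial: x² - 3


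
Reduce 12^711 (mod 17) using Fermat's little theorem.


Fermat's little theorem: if p is prime and gcd(a,p)=1, then a^(p-1) ≡ 1 (mod p)
p = 17 is prime, gcd(12,17) = 1
Reduce exponent: 711 mod 16 = 7
So 12^711 ≡ 12^7 (mod 17)
12^7 mod 17 = 7

12^711 ≡ 7 (mod 17)


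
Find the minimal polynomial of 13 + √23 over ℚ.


Let α = 13 + √23. Then α - 13 = √23, so (α - 13)² = 23, giving α² - 26α + 146 = 0. Degree 2 and α ∉ ℚ, so this is the minimal polynomial.

Minimal polynomial: x² - 26x + 146


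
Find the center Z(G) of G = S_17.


Z(G) = {g ∈ G | gx = xg for all x ∈ G}
S_n is non-abelian for n ≥ 3; Z(S_17) is trivial

Z(S_17) = {e}


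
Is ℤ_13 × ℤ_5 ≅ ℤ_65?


Comparing ℤ_13 × ℤ_5 and ℤ_65:
gcd(13,5) = 1, so ℤ_13 × ℤ_5 ≅ ℤ_65 (CRT)

Yes, ℤ_13 × ℤ_5 ≅ ℤ_65


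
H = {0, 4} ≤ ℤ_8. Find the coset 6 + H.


6 + H = {6 + h (mod 8) : h ∈ H}
6+0=6, 6+4=2
6 + H = {2, 6} = 2 + H

6 + H = {2, 6}


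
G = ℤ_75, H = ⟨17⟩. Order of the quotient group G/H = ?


|⟨17⟩| = n / gcd(17, 75) = 75 / 1 = 75
H is normal (ℤ_75 is abelian).
|G/H| = |G| / |H| = 75 / 75 = 1

|G/H| = 1


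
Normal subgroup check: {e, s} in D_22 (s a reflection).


H = {e, s} in D_22 (s a reflection)
r·s·r⁻¹ = sr⁻² ≠ s for n ≥ 3, so {e, s} is not closed under conjugation

No, not a normal subgroup


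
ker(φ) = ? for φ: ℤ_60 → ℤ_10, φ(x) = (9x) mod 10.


Kernel = preimage of identity
ker(φ) = {x ∈ ℤ_60 : 9x ≡ 0 (mod 10)}. Since 10 | 60, φ is well-defined. The kernel is the cyclic subgroup ⟨10⟩ of ℤ_60 (order 6), i.e. {0, 10, 20, 30, 40, 50}

ker(φ) = {0, 10, 20, 30, 40, 50}


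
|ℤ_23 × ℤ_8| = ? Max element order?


|ℤ_23 × ℤ_8| = 23 × 8 = 184
Max element order = lcm(23,8) = 184
Cyclic? Yes (gcd=1)

|ℤ_23×ℤ_8| = 184, max element order = 184


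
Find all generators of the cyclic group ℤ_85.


g generates ℤ_n iff gcd(g,n) = 1
Prime factors of 85: 5, 17
Generators are g ∈ {1,...,84} not divisible by any of these primes.
Generators: {1, 2, 3, 4, 6, 7, 8, 9, 11, 12, 13, 14, 16, 18, 19, 21, 22, 23, 24, 26, 27, 28, 29, 31, 32, 33, 36, 37, 38, 39, 41, 42, 43, 44, 46, 47, 48, 49, 52, 53, 54, 56, 57, 58, 59, 61, 62, 63, 64, 66, 67, 69, 71, 72, 73, 74, 76, 77, 78, 79, 81, 82, 83, 84}
Number of generators = φ(85) = 64

Generators of ℤ_85 = {1, 2, 3, 4, 6, 7, 8, 9, 11, 12, 13, 14, 16, 18, 19, 21, 22, 23, 24, 26, 27, 28, 29, 31, 32, 33, 36, 37, 38, 39, 41, 42, 43, 44, 46, 47, 48, 49, 52, 53, 54, 56, 57, 58, 59, 61, 62, 63, 64, 66, 67, 69, 71, 72, 73, 74, 76, 77, 78, 79, 81, 82, 83, 84}


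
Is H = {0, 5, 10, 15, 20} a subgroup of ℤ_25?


Subgroup test for H = {0, 5, 10, 15, 20} in (ℤ_25, +):
(1) 0 ∈ H? Yes
(2) Closure: for all a,b ∈ H, (a+b) mod 25 ∈ H? Yes
(3) Inverses: for all a ∈ H, -a mod 25 ∈ H? Yes

Yes, H is a subgroup of ℤ_25


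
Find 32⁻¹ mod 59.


Use the extended Euclidean algorithm to write 1 = 32·s + 59·t; then s mod 59 is the inverse.
Euclidean algorithm:
  32 = 0·59 + 32
  59 = 1·32 + 27
  32 = 1·27 + 5
  27 = 5·5 + 2
  5 = 2·2 + 1
  2 = 2·1 + 0
gcd(32,59) = 1
Back-substitution gives: 32·(24) + 59·(-13) = 1
So 32⁻¹ ≡ 24 ≡ 24 (mod 59)
Check: 32 × 24 = 768 ≡ 1 (mod 59) ✓

32⁻¹ ≡ 24 (mod 59)


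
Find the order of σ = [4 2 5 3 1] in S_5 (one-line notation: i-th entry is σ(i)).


Cycle decomposition: (1 4 3 5)
Cycle lengths: 4
Order = lcm(4) = 4

ord(σ) = 4


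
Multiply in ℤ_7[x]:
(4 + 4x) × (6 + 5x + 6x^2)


Expand and collect like terms; reduce coefficients mod 7:
x^0: 4·6 = 24 ≡ 3 (mod 7)
x^1: 4·5 + 4·6 = 44 ≡ 2 (mod 7)
x^2: 4·6 + 4·5 = 44 ≡ 2 (mod 7)
x^3: 4·6 = 24 ≡ 3 (mod 7)
Result: 3 + 2x + 2x^2 + 3x^3

f · g = 3 + 2x + 2x^2 + 3x^3


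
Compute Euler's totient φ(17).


φ(n) = count of k ∈ {1,...,n} with gcd(k,n)=1
Coprimes to 17: {1, 2, 3, 4, 5, 6, 7, 8, 9, 10, 11, 12, 13, 14, 15, 16}
Count: 16

φ(17) = 16


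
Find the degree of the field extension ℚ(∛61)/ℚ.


∛61 has minimal polynomial x³ - 61 (irreducible over ℚ since 61 is not a perfect cube)

[ℚ(∛61)/ℚ] = 3


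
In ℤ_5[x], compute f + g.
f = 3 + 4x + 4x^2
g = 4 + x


Add coefficients mod 5:
x^0: 3 + 4 = 2 (mod 5)
x^1: 4 + 1 = 0 (mod 5)
x^2: 4 + 0 = 4 (mod 5)
Result: 2 + 4x^2

f + g = 2 + 4x^2


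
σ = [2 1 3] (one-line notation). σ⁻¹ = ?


To find σ⁻¹, swap domain and range:
σ(1) = 2 → σ⁻¹(2) = 1
σ(2) = 1 → σ⁻¹(1) = 2
σ(3) = 3 → σ⁻¹(3) = 3

σ⁻¹ = [2 1 3]


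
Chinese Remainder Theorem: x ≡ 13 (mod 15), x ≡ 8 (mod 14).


m₁ = 15, m₂ = 14, gcd = 1, so CRT applies. M = m₁·m₂ = 210
Let M₁ = M/m₁ = 14, M₂ = M/m₂ = 15
Find y₁ ≡ M₁⁻¹ (mod m₁): 14⁻¹ ≡ 14 (mod 15)
Find y₂ ≡ M₂⁻¹ (mod m₂): 15⁻¹ ≡ 1 (mod 14)
x = a₁·M₁·y₁ + a₂·M₂·y₂ = 13·14·14 + 8·15·1 = 2668
Reduce mod 210: x ≡ 148
Check: 148 mod 15 = 13 ✓, 148 mod 14 = 8 ✓

x ≡ 148 (mod 210)


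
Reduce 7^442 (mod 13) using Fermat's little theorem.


Fermat's little theorem: if p is prime and gcd(a,p)=1, then a^(p-1) ≡ 1 (mod p)
p = 13 is prime, gcd(7,13) = 1
Reduce exponent: 442 mod 12 = 10
So 7^442 ≡ 7^10 (mod 13)
7^10 mod 13 = 4

7^442 ≡ 4 (mod 13)


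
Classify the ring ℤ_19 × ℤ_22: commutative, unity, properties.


Direct product ring; commutative with unity (1,1); but (1,0)·(0,1) = (0,0) gives zero divisors, so not an integral domain
Commutative: Yes
Integral domain: No
Has unity: Yes

ℤ_19 × ℤ_22: Commutative=Yes, Unity=Yes


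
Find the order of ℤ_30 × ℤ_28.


|A × B| = |A| · |B|
|ℤ_30 × ℤ_28| = 30 × 28 = 840

|ℤ_30 × ℤ_28| = 840


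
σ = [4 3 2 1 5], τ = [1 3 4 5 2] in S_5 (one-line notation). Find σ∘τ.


σ∘τ: apply τ first, then σ
1 →τ 1 →σ 4
2 →τ 3 →σ 2
3 →τ 4 →σ 1
4 →τ 5 →σ 5
5 →τ 2 →σ 3

σ∘τ = [4 2 1 5 3]


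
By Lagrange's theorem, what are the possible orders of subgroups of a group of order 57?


Lagrange's theorem: |H| divides |G|
|G| = 57
Divisors of 57: 1, 3, 19, 57

Possible subgroup orders: {1, 3, 19, 57}


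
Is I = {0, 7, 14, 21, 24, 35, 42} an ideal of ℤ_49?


Check ideal conditions for I = {0, 7, 14, 21, 24, 35, 42} in ℤ_49:
(1) I is an additive subgroup? No
(2) For r ∈ ℤ_49 and a ∈ I: r·a ∈ I? No  [counterexample: r=2, a=14, r·a mod 49 = 28 ∉ I]

No, I is not an ideal of ℤ_49


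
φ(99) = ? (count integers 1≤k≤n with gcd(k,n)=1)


Factor n: 99 = 3^2 × 11
φ(n) = n · ∏(1 - 1/p) over distinct primes p | n
φ(99) = 99 · (1 - 1/3) · (1 - 1/11) = 60

φ(99) = 60


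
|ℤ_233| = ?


ℤ_n has n elements.

|ℤ_233| = 233


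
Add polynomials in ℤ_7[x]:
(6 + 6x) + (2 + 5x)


Add coefficients mod 7:
x^0: 6 + 2 = 1 (mod 7)
x^1: 6 + 5 = 4 (mod 7)
Result: 1 + 4x

f + g = 1 + 4x


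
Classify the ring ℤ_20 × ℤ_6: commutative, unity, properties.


Direct product ring; commutative with unity (1,1); but (1,0)·(0,1) = (0,0) gives zero divisors, so not an integral domain
Commutative: Yes
Integral domain: No
Has unity: Yes

ℤ_20 × ℤ_6: Commutative=Yes, Unity=Yes


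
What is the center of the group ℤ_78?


Z(G) = {g ∈ G | gx = xg for all x ∈ G}
ℤ_78 is abelian, so Z(G) = G

Z(ℤ_78) = ℤ_78


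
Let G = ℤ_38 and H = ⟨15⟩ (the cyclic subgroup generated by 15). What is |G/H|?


|⟨15⟩| = n / gcd(15, 38) = 38 / 1 = 38
H is normal (ℤ_38 is abelian).
|G/H| = |G| / |H| = 38 / 38 = 1

|G/H| = 1
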